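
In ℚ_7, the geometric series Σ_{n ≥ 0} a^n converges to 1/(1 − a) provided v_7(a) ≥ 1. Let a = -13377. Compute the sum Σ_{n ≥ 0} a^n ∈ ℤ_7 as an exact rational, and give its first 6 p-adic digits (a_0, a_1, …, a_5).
Σ a^n = 1/(1 − a) = 1/13378;  first 6 digits = (1, 0, 0, 3, 1, 6)

v_7(a) = 3 ≥ 1, so the series converges in ℤ_7 to 1/(1 − a) = 1/(1 − (-13377)) = 1/13378. Expand this rational in ℤ_7: compute digits iteratively via d_i = x_i mod 7, x_{i+1} = (x_i − d_i)/7. The first 6 digits are (1, 0, 0, 3, 1, 6).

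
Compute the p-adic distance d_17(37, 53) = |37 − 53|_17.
d_17(37, 53) = 1

Step 1 — x − y = 37 − 53 = -16. Step 2 — v_17(-16) = 0 (factor: -16 = −(17^0 · 16); the sign does not affect v_p). Step 3 — |x − y|_17 = 17^{0} = 1.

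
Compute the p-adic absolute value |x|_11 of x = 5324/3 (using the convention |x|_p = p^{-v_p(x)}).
|5324/3|_11 = 1/1331

Step 1 — compute v_11(x) by factoring powers of 11 out of the numerator and denominator: v_11(5324/3) = 3. Step 2 — apply |x|_p = p^{-v_p(x)} = 11^{-3} = 1/1331.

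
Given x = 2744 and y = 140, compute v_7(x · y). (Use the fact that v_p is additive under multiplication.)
v_7(384160) = 4

v_p(x) = 3 (factor: 2744 = 7^3 · 8); v_p(y) = 1 (factor: 140 = 7^1 · 20). Additivity: v_p(xy) = v_p(x) + v_p(y) = 3 + 1 = 4. (Direct check: xy = 384160 = 7^4 · (160).)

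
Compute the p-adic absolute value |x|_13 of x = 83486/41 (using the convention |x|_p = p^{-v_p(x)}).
|83486/41|_13 = 1/2197

Step 1 — compute v_13(x) by factoring powers of 13 out of the numerator and denominator: v_13(83486/41) = 3. Step 2 — apply |x|_p = p^{-v_p(x)} = 13^{-3} = 1/2197.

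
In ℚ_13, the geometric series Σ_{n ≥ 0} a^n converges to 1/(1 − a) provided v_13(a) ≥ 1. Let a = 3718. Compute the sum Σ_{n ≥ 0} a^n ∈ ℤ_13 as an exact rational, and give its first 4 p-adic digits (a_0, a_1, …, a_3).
Σ a^n = 1/(1 − a) = -1/3717;  first 4 digits = (1, 0, 9, 1)

v_13(a) = 2 ≥ 1, so the series converges in ℤ_13 to 1/(1 − a) = 1/(1 − 3718) = -1/3717. Expand this rational in ℤ_13: compute digits iteratively via d_i = x_i mod 13, x_{i+1} = (x_i − d_i)/13. The first 4 digits are (1, 0, 9, 1).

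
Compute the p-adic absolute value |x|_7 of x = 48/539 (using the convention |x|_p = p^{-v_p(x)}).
|48/539|_7 = 49

Step 1 — compute v_7(x) by factoring powers of 7 out of the numerator and denominator: v_7(48/539) = -2. Step 2 — apply |x|_p = p^{-v_p(x)} = 7^{2} = 49.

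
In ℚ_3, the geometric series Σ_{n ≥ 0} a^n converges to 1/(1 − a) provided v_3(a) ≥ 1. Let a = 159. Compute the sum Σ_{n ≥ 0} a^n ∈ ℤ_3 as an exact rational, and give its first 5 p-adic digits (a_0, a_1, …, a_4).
Σ a^n = 1/(1 − a) = -1/158;  first 5 digits = (1, 2, 0, 2, 2)

v_3(a) = 1 ≥ 1, so the series converges in ℤ_3 to 1/(1 − a) = 1/(1 − 159) = -1/158. Expand this rational in ℤ_3: compute digits iteratively via d_i = x_i mod 3, x_{i+1} = (x_i − d_i)/3. The first 5 digits are (1, 2, 0, 2, 2).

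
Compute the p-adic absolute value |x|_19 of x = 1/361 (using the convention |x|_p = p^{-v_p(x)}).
|1/361|_19 = 361

Step 1 — compute v_19(x) by factoring powers of 19 out of the numerator and denominator: v_19(1/361) = -2. Step 2 — apply |x|_p = p^{-v_p(x)} = 19^{2} = 361.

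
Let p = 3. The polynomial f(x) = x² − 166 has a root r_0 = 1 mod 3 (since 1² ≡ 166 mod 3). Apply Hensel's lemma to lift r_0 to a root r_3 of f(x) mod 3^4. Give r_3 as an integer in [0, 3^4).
r_3 = 79 (mod 81)

Hensel's recurrence: r_{i+1} = r_i − f(r_i)·(f′(r_i))^{-1} mod 3^{i+2}, with f′(x) = 2x. Iterate:
  r_0 = 1 (mod 3)
  r_1 = 7 (mod 9)
  r_2 = 25 (mod 27)
  r_3 = 79 (mod 81)
Final: r_3 = 79, and one checks f(r_3) ≡ 0 mod 3^4.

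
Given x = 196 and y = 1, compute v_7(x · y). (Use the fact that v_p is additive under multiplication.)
v_7(196) = 2

v_p(x) = 2 (factor: 196 = 7^2 · 4); v_p(y) = 0 (factor: 1 = 7^0 · 1). Additivity: v_p(xy) = v_p(x) + v_p(y) = 2 + 0 = 2. (Direct check: xy = 196 = 7^2 · (4).)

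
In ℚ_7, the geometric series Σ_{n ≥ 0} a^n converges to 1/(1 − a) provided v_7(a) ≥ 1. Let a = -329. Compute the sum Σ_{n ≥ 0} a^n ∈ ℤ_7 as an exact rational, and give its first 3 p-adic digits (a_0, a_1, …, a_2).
Σ a^n = 1/(1 − a) = 1/330;  first 3 digits = (1, 2, 4)

v_7(a) = 1 ≥ 1, so the series converges in ℤ_7 to 1/(1 − a) = 1/(1 − (-329)) = 1/330. Expand this rational in ℤ_7: compute digits iteratively via d_i = x_i mod 7, x_{i+1} = (x_i − d_i)/7. The first 3 digits are (1, 2, 4).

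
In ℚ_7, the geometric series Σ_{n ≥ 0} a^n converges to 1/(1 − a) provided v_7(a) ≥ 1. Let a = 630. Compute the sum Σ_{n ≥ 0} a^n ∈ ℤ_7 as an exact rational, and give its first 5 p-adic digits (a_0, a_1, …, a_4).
Σ a^n = 1/(1 − a) = -1/629;  first 5 digits = (1, 6, 6, 2, 2)

v_7(a) = 1 ≥ 1, so the series converges in ℤ_7 to 1/(1 − a) = 1/(1 − 630) = -1/629. Expand this rational in ℤ_7: compute digits iteratively via d_i = x_i mod 7, x_{i+1} = (x_i − d_i)/7. The first 5 digits are (1, 6, 6, 2, 2).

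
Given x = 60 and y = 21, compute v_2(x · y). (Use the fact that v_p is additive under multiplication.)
v_2(1260) = 2

v_p(x) = 2 (factor: 60 = 2^2 · 15); v_p(y) = 0 (factor: 21 = 2^0 · 21). Additivity: v_p(xy) = v_p(x) + v_p(y) = 2 + 0 = 2. (Direct check: xy = 1260 = 2^2 · (315).)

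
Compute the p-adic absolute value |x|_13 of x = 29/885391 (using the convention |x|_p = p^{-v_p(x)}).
|29/885391|_13 = 28561

Step 1 — compute v_13(x) by factoring powers of 13 out of the numerator and denominator: v_13(29/885391) = -4. Step 2 — apply |x|_p = p^{-v_p(x)} = 13^{4} = 28561.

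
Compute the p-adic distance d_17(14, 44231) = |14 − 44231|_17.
d_17(14, 44231) = 1/4913

Step 1 — x − y = 14 − 44231 = -44217. Step 2 — v_17(-44217) = 3 (factor: -44217 = −(17^3 · 9); the sign does not affect v_p). Step 3 — |x − y|_17 = 17^{-3} = 1/4913.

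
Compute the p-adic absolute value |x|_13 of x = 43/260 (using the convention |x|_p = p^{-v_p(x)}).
|43/260|_13 = 13

Step 1 — compute v_13(x) by factoring powers of 13 out of the numerator and denominator: v_13(43/260) = -1. Step 2 — apply |x|_p = p^{-v_p(x)} = 13^{1} = 13.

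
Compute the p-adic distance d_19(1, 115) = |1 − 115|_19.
d_19(1, 115) = 1/19

Step 1 — x − y = 1 − 115 = -114. Step 2 — v_19(-114) = 1 (factor: -114 = −(19^1 · 6); the sign does not affect v_p). Step 3 — |x − y|_19 = 19^{-1} = 1/19.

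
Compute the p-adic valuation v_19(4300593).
v_19(4300593) = 4

v_19(n) is the largest exponent k such that 19^k divides n. Factor out: 4300593 = 19^4 · 33. (Sign doesn't affect v_p.) So v_19(4300593) = 4.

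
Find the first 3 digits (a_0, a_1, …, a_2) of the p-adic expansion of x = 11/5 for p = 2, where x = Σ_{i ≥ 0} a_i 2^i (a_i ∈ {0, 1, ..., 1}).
(a_0, …, a_2) = (1, 1, 1)

v_2(11/5) = 0 (numerator and denominator both coprime to 2), so x ∈ ℤ_2^×. Compute digits iteratively via a_i = x_i mod 2, x_{i+1} = (x_i − a_i)/2, with x_0 = x:
  x_0 = 11/5;  a_0 = 1;  x_1 = (x_0 − 1)/2 = 3/5
  x_1 = 3/5;  a_1 = 1;  x_2 = (x_1 − 1)/2 = -1/5
  x_2 = -1/5;  a_2 = 1;  x_3 = (x_2 − 1)/2 = -3/5
Digits: (1, 1, 1).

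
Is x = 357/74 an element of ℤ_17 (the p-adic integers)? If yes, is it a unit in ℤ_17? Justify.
x ∈ ℤ_17 but not a unit; v_17(x) = 1 > 0

ℤ_17 = {x ∈ ℚ_17 : v_17(x) ≥ 0} and ℤ_17^× = {x ∈ ℤ_17 : v_17(x) = 0}. Here v_17(357/74) = v_17(num) − v_17(den) = 1; compare against these criteria.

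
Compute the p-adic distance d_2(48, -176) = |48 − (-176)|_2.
d_2(48, -176) = 1/32

Step 1 — x − y = 48 − (-176) = 224. Step 2 — v_2(224) = 5 (factor: 224 = (2^5 · 7); the sign does not affect v_p). Step 3 — |x − y|_2 = 2^{-5} = 1/32.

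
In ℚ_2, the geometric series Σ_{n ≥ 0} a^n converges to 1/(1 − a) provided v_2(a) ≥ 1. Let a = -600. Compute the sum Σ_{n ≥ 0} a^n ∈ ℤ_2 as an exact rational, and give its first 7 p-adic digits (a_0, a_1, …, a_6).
Σ a^n = 1/(1 − a) = 1/601;  first 7 digits = (1, 0, 0, 1, 0, 1, 1)

v_2(a) = 3 ≥ 1, so the series converges in ℤ_2 to 1/(1 − a) = 1/(1 − (-600)) = 1/601. Expand this rational in ℤ_2: compute digits iteratively via d_i = x_i mod 2, x_{i+1} = (x_i − d_i)/2. The first 7 digits are (1, 0, 0, 1, 0, 1, 1).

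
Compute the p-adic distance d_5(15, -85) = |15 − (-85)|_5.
d_5(15, -85) = 1/25

Step 1 — x − y = 15 − (-85) = 100. Step 2 — v_5(100) = 2 (factor: 100 = (5^2 · 4); the sign does not affect v_p). Step 3 — |x − y|_5 = 5^{-2} = 1/25.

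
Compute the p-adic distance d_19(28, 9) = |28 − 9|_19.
d_19(28, 9) = 1/19

Step 1 — x − y = 28 − 9 = 19. Step 2 — v_19(19) = 1 (factor: 19 = (19^1 · 1); the sign does not affect v_p). Step 3 — |x − y|_19 = 19^{-1} = 1/19.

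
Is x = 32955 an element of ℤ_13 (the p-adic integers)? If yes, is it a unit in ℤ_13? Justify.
x ∈ ℤ_13 but not a unit; v_13(x) = 3 > 0

ℤ_13 = {x ∈ ℚ_13 : v_13(x) ≥ 0} and ℤ_13^× = {x ∈ ℤ_13 : v_13(x) = 0}. Here v_13(32955) = v_13(num) − v_13(den) = 3; compare against these criteria.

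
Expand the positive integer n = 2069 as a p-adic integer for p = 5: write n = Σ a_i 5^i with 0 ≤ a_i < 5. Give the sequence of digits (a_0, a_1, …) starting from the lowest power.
(a_0, a_1, …) = (4, 3, 2, 1, 3)

Repeated division by 5 gives the digits low-to-high: 2069 = 4 + 3·5^1 + 2·5^2 + 1·5^3 + 3·5^4. Digit sequence: (4, 3, 2, 1, 3).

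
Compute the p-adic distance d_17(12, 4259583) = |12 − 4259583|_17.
d_17(12, 4259583) = 1/1419857

Step 1 — x − y = 12 − 4259583 = -4259571. Step 2 — v_17(-4259571) = 5 (factor: -4259571 = −(17^5 · 3); the sign does not affect v_p). Step 3 — |x − y|_17 = 17^{-5} = 1/1419857.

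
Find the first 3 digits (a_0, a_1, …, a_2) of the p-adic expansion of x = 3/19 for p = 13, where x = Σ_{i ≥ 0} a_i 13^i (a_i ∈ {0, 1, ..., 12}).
(a_0, …, a_2) = (7, 7, 9)

v_13(3/19) = 0 (numerator and denominator both coprime to 13), so x ∈ ℤ_13^×. Compute digits iteratively via a_i = x_i mod 13, x_{i+1} = (x_i − a_i)/13, with x_0 = x:
  x_0 = 3/19;  a_0 = 7;  x_1 = (x_0 − 7)/13 = -10/19
  x_1 = -10/19;  a_1 = 7;  x_2 = (x_1 − 7)/13 = -11/19
  x_2 = -11/19;  a_2 = 9;  x_3 = (x_2 − 9)/13 = -14/19
Digits: (7, 7, 9).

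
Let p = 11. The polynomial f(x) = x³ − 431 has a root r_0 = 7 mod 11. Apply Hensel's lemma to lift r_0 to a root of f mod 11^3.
r_2 = 29 (mod 1331)

Hensel: r_{i+1} = r_i − f(r_i)/f′(r_i) mod 11^{i+2}, where f′(x) = 3x². Iterate:
  r_0 = 7 (mod 11)
  r_1 = 29 (mod 121)
  r_2 = 29 (mod 1331)
Final: r = 29 with f(r) ≡ 0 mod 11^3.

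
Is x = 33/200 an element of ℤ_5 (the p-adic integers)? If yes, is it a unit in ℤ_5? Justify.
x ∉ ℤ_5 (v_5(x) = -2 < 0)

ℤ_5 = {x ∈ ℚ_5 : v_5(x) ≥ 0} and ℤ_5^× = {x ∈ ℤ_5 : v_5(x) = 0}. Here v_5(33/200) = v_5(num) − v_5(den) = -2; compare against these criteria.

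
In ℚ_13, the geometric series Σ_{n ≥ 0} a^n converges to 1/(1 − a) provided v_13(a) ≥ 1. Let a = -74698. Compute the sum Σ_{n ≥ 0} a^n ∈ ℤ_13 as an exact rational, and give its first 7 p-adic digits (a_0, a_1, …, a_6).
Σ a^n = 1/(1 − a) = 1/74699;  first 7 digits = (1, 0, 0, 5, 10, 12, 11)

v_13(a) = 3 ≥ 1, so the series converges in ℤ_13 to 1/(1 − a) = 1/(1 − (-74698)) = 1/74699. Expand this rational in ℤ_13: compute digits iteratively via d_i = x_i mod 13, x_{i+1} = (x_i − d_i)/13. The first 7 digits are (1, 0, 0, 5, 10, 12, 11).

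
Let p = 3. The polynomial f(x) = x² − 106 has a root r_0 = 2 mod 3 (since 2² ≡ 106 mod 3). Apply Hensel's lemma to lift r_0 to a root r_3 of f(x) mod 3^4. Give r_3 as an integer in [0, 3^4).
r_3 = 5 (mod 81)

Hensel's recurrence: r_{i+1} = r_i − f(r_i)·(f′(r_i))^{-1} mod 3^{i+2}, with f′(x) = 2x. Iterate:
  r_0 = 2 (mod 3)
  r_1 = 5 (mod 9)
  r_2 = 5 (mod 27)
  r_3 = 5 (mod 81)
Final: r_3 = 5, and one checks f(r_3) ≡ 0 mod 3^4.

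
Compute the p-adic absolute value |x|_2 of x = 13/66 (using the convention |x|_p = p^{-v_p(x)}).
|13/66|_2 = 2

Step 1 — compute v_2(x) by factoring powers of 2 out of the numerator and denominator: v_2(13/66) = -1. Step 2 — apply |x|_p = p^{-v_p(x)} = 2^{1} = 2.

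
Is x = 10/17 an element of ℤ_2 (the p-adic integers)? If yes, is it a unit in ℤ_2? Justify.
x ∈ ℤ_2 but not a unit; v_2(x) = 1 > 0

ℤ_2 = {x ∈ ℚ_2 : v_2(x) ≥ 0} and ℤ_2^× = {x ∈ ℤ_2 : v_2(x) = 0}. Here v_2(10/17) = v_2(num) − v_2(den) = 1; compare against these criteria.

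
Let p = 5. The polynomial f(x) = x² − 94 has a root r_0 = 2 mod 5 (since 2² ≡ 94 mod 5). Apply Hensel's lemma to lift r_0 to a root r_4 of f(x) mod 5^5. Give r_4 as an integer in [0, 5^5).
r_4 = 687 (mod 3125)

Hensel's recurrence: r_{i+1} = r_i − f(r_i)·(f′(r_i))^{-1} mod 5^{i+2}, with f′(x) = 2x. Iterate:
  r_0 = 2 (mod 5)
  r_1 = 12 (mod 25)
  r_2 = 62 (mod 125)
  r_3 = 62 (mod 625)
  r_4 = 687 (mod 3125)
Final: r_4 = 687, and one checks f(r_4) ≡ 0 mod 5^5.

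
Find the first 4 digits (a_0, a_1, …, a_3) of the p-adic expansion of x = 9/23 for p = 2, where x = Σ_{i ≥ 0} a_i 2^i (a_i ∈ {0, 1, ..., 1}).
(a_0, …, a_3) = (1, 1, 1, 1)

v_2(9/23) = 0 (numerator and denominator both coprime to 2), so x ∈ ℤ_2^×. Compute digits iteratively via a_i = x_i mod 2, x_{i+1} = (x_i − a_i)/2, with x_0 = x:
  x_0 = 9/23;  a_0 = 1;  x_1 = (x_0 − 1)/2 = -7/23
  x_1 = -7/23;  a_1 = 1;  x_2 = (x_1 − 1)/2 = -15/23
  x_2 = -15/23;  a_2 = 1;  x_3 = (x_2 − 1)/2 = -19/23
  x_3 = -19/23;  a_3 = 1;  x_4 = (x_3 − 1)/2 = -21/23
Digits: (1, 1, 1, 1).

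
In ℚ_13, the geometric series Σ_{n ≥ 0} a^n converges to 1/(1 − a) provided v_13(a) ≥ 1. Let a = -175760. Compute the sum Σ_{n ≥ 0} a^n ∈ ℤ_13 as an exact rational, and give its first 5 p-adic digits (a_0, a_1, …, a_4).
Σ a^n = 1/(1 − a) = 1/175761;  first 5 digits = (1, 0, 0, 11, 6)

v_13(a) = 3 ≥ 1, so the series converges in ℤ_13 to 1/(1 − a) = 1/(1 − (-175760)) = 1/175761. Expand this rational in ℤ_13: compute digits iteratively via d_i = x_i mod 13, x_{i+1} = (x_i − d_i)/13. The first 5 digits are (1, 0, 0, 11, 6).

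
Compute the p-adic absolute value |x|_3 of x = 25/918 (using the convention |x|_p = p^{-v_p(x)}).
|25/918|_3 = 27

Step 1 — compute v_3(x) by factoring powers of 3 out of the numerator and denominator: v_3(25/918) = -3. Step 2 — apply |x|_p = p^{-v_p(x)} = 3^{3} = 27.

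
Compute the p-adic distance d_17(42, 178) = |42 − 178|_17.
d_17(42, 178) = 1/17

Step 1 — x − y = 42 − 178 = -136. Step 2 — v_17(-136) = 1 (factor: -136 = −(17^1 · 8); the sign does not affect v_p). Step 3 — |x − y|_17 = 17^{-1} = 1/17.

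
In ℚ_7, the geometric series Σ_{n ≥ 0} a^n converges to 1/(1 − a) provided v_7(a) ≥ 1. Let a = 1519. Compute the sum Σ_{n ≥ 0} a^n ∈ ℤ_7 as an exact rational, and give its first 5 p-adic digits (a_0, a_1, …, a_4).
Σ a^n = 1/(1 − a) = -1/1518;  first 5 digits = (1, 0, 3, 4, 2)

v_7(a) = 2 ≥ 1, so the series converges in ℤ_7 to 1/(1 − a) = 1/(1 − 1519) = -1/1518. Expand this rational in ℤ_7: compute digits iteratively via d_i = x_i mod 7, x_{i+1} = (x_i − d_i)/7. The first 5 digits are (1, 0, 3, 4, 2).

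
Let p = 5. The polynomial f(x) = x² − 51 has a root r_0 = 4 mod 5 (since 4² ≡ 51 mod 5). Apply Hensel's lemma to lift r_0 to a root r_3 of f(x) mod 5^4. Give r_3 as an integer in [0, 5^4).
r_3 = 599 (mod 625)

Hensel's recurrence: r_{i+1} = r_i − f(r_i)·(f′(r_i))^{-1} mod 5^{i+2}, with f′(x) = 2x. Iterate:
  r_0 = 4 (mod 5)
  r_1 = 24 (mod 25)
  r_2 = 99 (mod 125)
  r_3 = 599 (mod 625)
Final: r_3 = 599, and one checks f(r_3) ≡ 0 mod 5^4.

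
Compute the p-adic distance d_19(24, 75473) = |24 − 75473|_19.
d_19(24, 75473) = 1/6859

Step 1 — x − y = 24 − 75473 = -75449. Step 2 — v_19(-75449) = 3 (factor: -75449 = −(19^3 · 11); the sign does not affect v_p). Step 3 — |x − y|_19 = 19^{-3} = 1/6859.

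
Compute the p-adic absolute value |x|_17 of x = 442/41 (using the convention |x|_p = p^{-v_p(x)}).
|442/41|_17 = 1/17

Step 1 — compute v_17(x) by factoring powers of 17 out of the numerator and denominator: v_17(442/41) = 1. Step 2 — apply |x|_p = p^{-v_p(x)} = 17^{-1} = 1/17.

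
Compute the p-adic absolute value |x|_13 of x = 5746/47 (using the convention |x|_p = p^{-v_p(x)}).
|5746/47|_13 = 1/169

Step 1 — compute v_13(x) by factoring powers of 13 out of the numerator and denominator: v_13(5746/47) = 2. Step 2 — apply |x|_p = p^{-v_p(x)} = 13^{-2} = 1/169.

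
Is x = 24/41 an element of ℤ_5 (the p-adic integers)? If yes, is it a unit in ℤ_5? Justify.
x ∈ ℤ_5^× (unit); v_5(x) = 0

ℤ_5 = {x ∈ ℚ_5 : v_5(x) ≥ 0} and ℤ_5^× = {x ∈ ℤ_5 : v_5(x) = 0}. Here v_5(24/41) = v_5(num) − v_5(den) = 0; compare against these criteria.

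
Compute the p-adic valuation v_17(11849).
v_17(11849) = 2

v_17(n) is the largest exponent k such that 17^k divides n. Factor out: 11849 = 17^2 · 41. (Sign doesn't affect v_p.) So v_17(11849) = 2.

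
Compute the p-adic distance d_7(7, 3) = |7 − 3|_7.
d_7(7, 3) = 1

Step 1 — x − y = 7 − 3 = 4. Step 2 — v_7(4) = 0 (factor: 4 = (7^0 · 4); the sign does not affect v_p). Step 3 — |x − y|_7 = 7^{0} = 1.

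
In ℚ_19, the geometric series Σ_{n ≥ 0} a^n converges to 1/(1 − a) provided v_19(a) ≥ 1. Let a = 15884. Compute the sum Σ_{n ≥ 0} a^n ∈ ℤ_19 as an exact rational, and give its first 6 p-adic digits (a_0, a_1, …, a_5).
Σ a^n = 1/(1 − a) = -1/15883;  first 6 digits = (1, 0, 6, 2, 17, 6)

v_19(a) = 2 ≥ 1, so the series converges in ℤ_19 to 1/(1 − a) = 1/(1 − 15884) = -1/15883. Expand this rational in ℤ_19: compute digits iteratively via d_i = x_i mod 19, x_{i+1} = (x_i − d_i)/19. The first 6 digits are (1, 0, 6, 2, 17, 6).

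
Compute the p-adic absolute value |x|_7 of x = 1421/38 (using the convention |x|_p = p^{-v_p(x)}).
|1421/38|_7 = 1/49

Step 1 — compute v_7(x) by factoring powers of 7 out of the numerator and denominator: v_7(1421/38) = 2. Step 2 — apply |x|_p = p^{-v_p(x)} = 7^{-2} = 1/49.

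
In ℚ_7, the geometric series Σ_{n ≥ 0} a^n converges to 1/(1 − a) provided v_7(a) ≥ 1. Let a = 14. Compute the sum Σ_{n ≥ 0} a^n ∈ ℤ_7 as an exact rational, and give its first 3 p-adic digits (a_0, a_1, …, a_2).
Σ a^n = 1/(1 − a) = -1/13;  first 3 digits = (1, 2, 4)

v_7(a) = 1 ≥ 1, so the series converges in ℤ_7 to 1/(1 − a) = 1/(1 − 14) = -1/13. Expand this rational in ℤ_7: compute digits iteratively via d_i = x_i mod 7, x_{i+1} = (x_i − d_i)/7. The first 3 digits are (1, 2, 4).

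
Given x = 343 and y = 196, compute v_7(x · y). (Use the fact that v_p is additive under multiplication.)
v_7(67228) = 5

v_p(x) = 3 (factor: 343 = 7^3 · 1); v_p(y) = 2 (factor: 196 = 7^2 · 4). Additivity: v_p(xy) = v_p(x) + v_p(y) = 3 + 2 = 5. (Direct check: xy = 67228 = 7^5 · (4).)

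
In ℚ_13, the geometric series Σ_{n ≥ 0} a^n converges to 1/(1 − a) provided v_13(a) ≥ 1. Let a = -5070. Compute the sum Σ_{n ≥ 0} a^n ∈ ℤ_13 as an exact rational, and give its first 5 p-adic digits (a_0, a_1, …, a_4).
Σ a^n = 1/(1 − a) = 1/5071;  first 5 digits = (1, 0, 9, 10, 2)

v_13(a) = 2 ≥ 1, so the series converges in ℤ_13 to 1/(1 − a) = 1/(1 − (-5070)) = 1/5071. Expand this rational in ℤ_13: compute digits iteratively via d_i = x_i mod 13, x_{i+1} = (x_i − d_i)/13. The first 5 digits are (1, 0, 9, 10, 2).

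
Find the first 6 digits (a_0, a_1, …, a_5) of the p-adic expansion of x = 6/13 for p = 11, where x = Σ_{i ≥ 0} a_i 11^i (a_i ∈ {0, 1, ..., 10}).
(a_0, …, a_5) = (3, 4, 3, 9, 0, 5)

v_11(6/13) = 0 (numerator and denominator both coprime to 11), so x ∈ ℤ_11^×. Compute digits iteratively via a_i = x_i mod 11, x_{i+1} = (x_i − a_i)/11, with x_0 = x:
  x_0 = 6/13;  a_0 = 3;  x_1 = (x_0 − 3)/11 = -3/13
  x_1 = -3/13;  a_1 = 4;  x_2 = (x_1 − 4)/11 = -5/13
  x_2 = -5/13;  a_2 = 3;  x_3 = (x_2 − 3)/11 = -4/13
  x_3 = -4/13;  a_3 = 9;  x_4 = (x_3 − 9)/11 = -11/13
  x_4 = -11/13;  a_4 = 0;  x_5 = (x_4 − 0)/11 = -1/13
  x_5 = -1/13;  a_5 = 5;  x_6 = (x_5 − 5)/11 = -6/13
Digits: (3, 4, 3, 9, 0, 5).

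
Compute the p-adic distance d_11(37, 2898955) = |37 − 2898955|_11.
d_11(37, 2898955) = 1/161051

Step 1 — x − y = 37 − 2898955 = -2898918. Step 2 — v_11(-2898918) = 5 (factor: -2898918 = −(11^5 · 18); the sign does not affect v_p). Step 3 — |x − y|_11 = 11^{-5} = 1/161051.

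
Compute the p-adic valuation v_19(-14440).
v_19(-14440) = 2

v_19(n) is the largest exponent k such that 19^k divides n. Factor out: -14440 = -19^2 · 40. (Sign doesn't affect v_p.) So v_19(-14440) = 2.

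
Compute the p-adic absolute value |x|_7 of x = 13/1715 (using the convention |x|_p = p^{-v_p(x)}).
|13/1715|_7 = 343

Step 1 — compute v_7(x) by factoring powers of 7 out of the numerator and denominator: v_7(13/1715) = -3. Step 2 — apply |x|_p = p^{-v_p(x)} = 7^{3} = 343.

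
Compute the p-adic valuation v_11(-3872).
v_11(-3872) = 2

v_11(n) is the largest exponent k such that 11^k divides n. Factor out: -3872 = -11^2 · 32. (Sign doesn't affect v_p.) So v_11(-3872) = 2.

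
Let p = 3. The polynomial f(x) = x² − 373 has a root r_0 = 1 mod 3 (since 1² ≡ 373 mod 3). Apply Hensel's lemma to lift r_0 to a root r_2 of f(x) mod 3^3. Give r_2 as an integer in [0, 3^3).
r_2 = 7 (mod 27)

Hensel's recurrence: r_{i+1} = r_i − f(r_i)·(f′(r_i))^{-1} mod 3^{i+2}, with f′(x) = 2x. Iterate:
  r_0 = 1 (mod 3)
  r_1 = 7 (mod 9)
  r_2 = 7 (mod 27)
Final: r_2 = 7, and one checks f(r_2) ≡ 0 mod 3^3.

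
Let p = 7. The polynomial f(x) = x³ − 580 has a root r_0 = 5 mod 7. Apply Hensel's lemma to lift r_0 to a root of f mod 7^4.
r_3 = 47 (mod 2401)

Hensel: r_{i+1} = r_i − f(r_i)/f′(r_i) mod 7^{i+2}, where f′(x) = 3x². Iterate:
  r_0 = 5 (mod 7)
  r_1 = 47 (mod 49)
  r_2 = 47 (mod 343)
  r_3 = 47 (mod 2401)
Final: r = 47 with f(r) ≡ 0 mod 7^4.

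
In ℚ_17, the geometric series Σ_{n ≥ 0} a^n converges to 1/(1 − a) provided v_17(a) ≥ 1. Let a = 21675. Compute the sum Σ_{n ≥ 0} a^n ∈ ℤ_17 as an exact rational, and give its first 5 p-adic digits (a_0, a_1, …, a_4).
Σ a^n = 1/(1 − a) = -1/21674;  first 5 digits = (1, 0, 7, 4, 15)

v_17(a) = 2 ≥ 1, so the series converges in ℤ_17 to 1/(1 − a) = 1/(1 − 21675) = -1/21674. Expand this rational in ℤ_17: compute digits iteratively via d_i = x_i mod 17, x_{i+1} = (x_i − d_i)/17. The first 5 digits are (1, 0, 7, 4, 15).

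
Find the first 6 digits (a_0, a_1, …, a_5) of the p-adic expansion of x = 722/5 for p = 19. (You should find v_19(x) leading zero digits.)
(a_0, …, a_5) = (0, 0, 8, 11, 7, 11)

v_19(722/5) = 2, so a_0 = ... = a_1 = 0. Factor out: x = 19^2 · u with u = 2/5 a unit in ℤ_19. Expand u iteratively via a_{v+i} = u_i mod 19, u_{i+1} = (u_i − a_{v+i})/19:
  u_0 = 2/5;  a_2 = 8;  u_1 = (u_0 − 8)/19 = -2/5
  u_1 = -2/5;  a_3 = 11;  u_2 = (u_1 − 11)/19 = -3/5
  u_2 = -3/5;  a_4 = 7;  u_3 = (u_2 − 7)/19 = -2/5
  u_3 = -2/5;  a_5 = 11;  u_4 = (u_3 − 11)/19 = -3/5
Digits: (0, 0, 8, 11, 7, 11).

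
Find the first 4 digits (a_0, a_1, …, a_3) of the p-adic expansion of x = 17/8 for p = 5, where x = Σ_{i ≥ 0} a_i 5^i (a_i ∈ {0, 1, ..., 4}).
(a_0, …, a_3) = (4, 4, 1, 4)

v_5(17/8) = 0 (numerator and denominator both coprime to 5), so x ∈ ℤ_5^×. Compute digits iteratively via a_i = x_i mod 5, x_{i+1} = (x_i − a_i)/5, with x_0 = x:
  x_0 = 17/8;  a_0 = 4;  x_1 = (x_0 − 4)/5 = -3/8
  x_1 = -3/8;  a_1 = 4;  x_2 = (x_1 − 4)/5 = -7/8
  x_2 = -7/8;  a_2 = 1;  x_3 = (x_2 − 1)/5 = -3/8
  x_3 = -3/8;  a_3 = 4;  x_4 = (x_3 − 4)/5 = -7/8
Digits: (4, 4, 1, 4).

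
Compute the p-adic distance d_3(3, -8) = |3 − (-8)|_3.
d_3(3, -8) = 1

Step 1 — x − y = 3 − (-8) = 11. Step 2 — v_3(11) = 0 (factor: 11 = (3^0 · 11); the sign does not affect v_p). Step 3 — |x − y|_3 = 3^{0} = 1.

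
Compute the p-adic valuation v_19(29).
v_19(29) = 0

v_19(n) is the largest exponent k such that 19^k divides n. Factor out: 29 = 19^0 · 29. (Sign doesn't affect v_p.) So v_19(29) = 0.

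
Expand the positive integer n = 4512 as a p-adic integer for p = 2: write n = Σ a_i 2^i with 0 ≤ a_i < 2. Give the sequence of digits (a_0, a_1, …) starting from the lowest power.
(a_0, a_1, …) = (0, 0, 0, 0, 0, 1, 0, 1, 1, 0, 0, 0, 1)

Repeated division by 2 gives the digits low-to-high: 4512 = 1·2^5 + 1·2^7 + 1·2^8 + 1·2^12. Digit sequence: (0, 0, 0, 0, 0, 1, 0, 1, 1, 0, 0, 0, 1).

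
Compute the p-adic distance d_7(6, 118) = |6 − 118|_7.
d_7(6, 118) = 1/7

Step 1 — x − y = 6 − 118 = -112. Step 2 — v_7(-112) = 1 (factor: -112 = −(7^1 · 16); the sign does not affect v_p). Step 3 — |x − y|_7 = 7^{-1} = 1/7.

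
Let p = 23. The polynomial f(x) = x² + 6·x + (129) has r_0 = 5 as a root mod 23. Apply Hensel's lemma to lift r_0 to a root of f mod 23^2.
r_1 = 258 (mod 529)

Hensel: r_{i+1} = r_i − f(r_i)·(f′(r_i))^{-1} mod 23^{i+2}, f′(x) = 2x + 6. Iterate:
  r_0 = 5 (mod 23)
  r_1 = 258 (mod 529)
Final: r = 258 satisfies f(r) ≡ 0 mod 23^2.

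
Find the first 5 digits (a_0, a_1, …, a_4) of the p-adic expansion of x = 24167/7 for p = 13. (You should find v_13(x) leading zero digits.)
(a_0, …, a_4) = (0, 0, 0, 9, 5)

v_13(24167/7) = 3, so a_0 = ... = a_2 = 0. Factor out: x = 13^3 · u with u = 11/7 a unit in ℤ_13. Expand u iteratively via a_{v+i} = u_i mod 13, u_{i+1} = (u_i − a_{v+i})/13:
  u_0 = 11/7;  a_3 = 9;  u_1 = (u_0 − 9)/13 = -4/7
  u_1 = -4/7;  a_4 = 5;  u_2 = (u_1 − 5)/13 = -3/7
Digits: (0, 0, 0, 9, 5).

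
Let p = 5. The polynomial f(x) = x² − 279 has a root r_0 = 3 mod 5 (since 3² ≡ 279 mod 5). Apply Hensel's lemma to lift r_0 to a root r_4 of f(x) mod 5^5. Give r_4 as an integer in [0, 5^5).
r_4 = 1648 (mod 3125)

Hensel's recurrence: r_{i+1} = r_i − f(r_i)·(f′(r_i))^{-1} mod 5^{i+2}, with f′(x) = 2x. Iterate:
  r_0 = 3 (mod 5)
  r_1 = 23 (mod 25)
  r_2 = 23 (mod 125)
  r_3 = 398 (mod 625)
  r_4 = 1648 (mod 3125)
Final: r_4 = 1648, and one checks f(r_4) ≡ 0 mod 5^5.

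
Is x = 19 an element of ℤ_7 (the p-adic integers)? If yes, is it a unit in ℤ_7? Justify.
x ∈ ℤ_7^× (unit); v_7(x) = 0

ℤ_7 = {x ∈ ℚ_7 : v_7(x) ≥ 0} and ℤ_7^× = {x ∈ ℤ_7 : v_7(x) = 0}. Here v_7(19) = v_7(num) − v_7(den) = 0; compare against these criteria.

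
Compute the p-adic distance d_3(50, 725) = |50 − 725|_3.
d_3(50, 725) = 1/27

Step 1 — x − y = 50 − 725 = -675. Step 2 — v_3(-675) = 3 (factor: -675 = −(3^3 · 25); the sign does not affect v_p). Step 3 — |x − y|_3 = 3^{-3} = 1/27.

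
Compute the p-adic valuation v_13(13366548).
v_13(13366548) = 5

v_13(n) is the largest exponent k such that 13^k divides n. Factor out: 13366548 = 13^5 · 36. (Sign doesn't affect v_p.) So v_13(13366548) = 5.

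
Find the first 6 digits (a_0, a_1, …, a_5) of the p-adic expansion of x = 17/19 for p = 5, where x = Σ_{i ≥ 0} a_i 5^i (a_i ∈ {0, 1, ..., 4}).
(a_0, …, a_5) = (3, 3, 3, 4, 3, 0)

v_5(17/19) = 0 (numerator and denominator both coprime to 5), so x ∈ ℤ_5^×. Compute digits iteratively via a_i = x_i mod 5, x_{i+1} = (x_i − a_i)/5, with x_0 = x:
  x_0 = 17/19;  a_0 = 3;  x_1 = (x_0 − 3)/5 = -8/19
  x_1 = -8/19;  a_1 = 3;  x_2 = (x_1 − 3)/5 = -13/19
  x_2 = -13/19;  a_2 = 3;  x_3 = (x_2 − 3)/5 = -14/19
  x_3 = -14/19;  a_3 = 4;  x_4 = (x_3 − 4)/5 = -18/19
  x_4 = -18/19;  a_4 = 3;  x_5 = (x_4 − 3)/5 = -15/19
  x_5 = -15/19;  a_5 = 0;  x_6 = (x_5 − 0)/5 = -3/19
Digits: (3, 3, 3, 4, 3, 0).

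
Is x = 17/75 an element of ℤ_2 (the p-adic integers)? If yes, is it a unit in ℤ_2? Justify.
x ∈ ℤ_2^× (unit); v_2(x) = 0

ℤ_2 = {x ∈ ℚ_2 : v_2(x) ≥ 0} and ℤ_2^× = {x ∈ ℤ_2 : v_2(x) = 0}. Here v_2(17/75) = v_2(num) − v_2(den) = 0; compare against these criteria.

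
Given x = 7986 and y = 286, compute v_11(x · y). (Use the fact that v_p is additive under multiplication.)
v_11(2283996) = 4

v_p(x) = 3 (factor: 7986 = 11^3 · 6); v_p(y) = 1 (factor: 286 = 11^1 · 26). Additivity: v_p(xy) = v_p(x) + v_p(y) = 3 + 1 = 4. (Direct check: xy = 2283996 = 11^4 · (156).)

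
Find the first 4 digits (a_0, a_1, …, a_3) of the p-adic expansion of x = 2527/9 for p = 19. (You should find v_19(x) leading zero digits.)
(a_0, …, a_3) = (0, 0, 5, 4)

v_19(2527/9) = 2, so a_0 = ... = a_1 = 0. Factor out: x = 19^2 · u with u = 7/9 a unit in ℤ_19. Expand u iteratively via a_{v+i} = u_i mod 19, u_{i+1} = (u_i − a_{v+i})/19:
  u_0 = 7/9;  a_2 = 5;  u_1 = (u_0 − 5)/19 = -2/9
  u_1 = -2/9;  a_3 = 4;  u_2 = (u_1 − 4)/19 = -2/9
Digits: (0, 0, 5, 4).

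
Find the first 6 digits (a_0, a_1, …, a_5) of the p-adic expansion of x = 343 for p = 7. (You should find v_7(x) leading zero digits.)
(a_0, …, a_5) = (0, 0, 0, 1, 0, 0)

v_7(343) = 3, so a_0 = ... = a_2 = 0. Factor out: x = 7^3 · u with u = 1 a unit in ℤ_7. Expand u iteratively via a_{v+i} = u_i mod 7, u_{i+1} = (u_i − a_{v+i})/7:
  u_0 = 1;  a_3 = 1;  u_1 = (u_0 − 1)/7 = 0
  u_1 = 0;  a_4 = 0;  u_2 = (u_1 − 0)/7 = 0
  u_2 = 0;  a_5 = 0;  u_3 = (u_2 − 0)/7 = 0
Digits: (0, 0, 0, 1, 0, 0).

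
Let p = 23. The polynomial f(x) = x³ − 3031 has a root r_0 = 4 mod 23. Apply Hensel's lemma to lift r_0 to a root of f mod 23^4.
r_3 = 176851 (mod 279841)

Hensel: r_{i+1} = r_i − f(r_i)/f′(r_i) mod 23^{i+2}, where f′(x) = 3x². Iterate:
  r_0 = 4 (mod 23)
  r_1 = 165 (mod 529)
  r_2 = 6513 (mod 12167)
  r_3 = 176851 (mod 279841)
Final: r = 176851 with f(r) ≡ 0 mod 23^4.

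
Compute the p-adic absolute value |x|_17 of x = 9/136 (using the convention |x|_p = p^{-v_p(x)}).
|9/136|_17 = 17

Step 1 — compute v_17(x) by factoring powers of 17 out of the numerator and denominator: v_17(9/136) = -1. Step 2 — apply |x|_p = p^{-v_p(x)} = 17^{1} = 17.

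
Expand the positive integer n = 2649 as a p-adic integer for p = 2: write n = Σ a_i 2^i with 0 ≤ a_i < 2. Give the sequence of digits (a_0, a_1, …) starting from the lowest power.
(a_0, a_1, …) = (1, 0, 0, 1, 1, 0, 1, 0, 0, 1, 0, 1)

Repeated division by 2 gives the digits low-to-high: 2649 = 1 + 1·2^3 + 1·2^4 + 1·2^6 + 1·2^9 + 1·2^11. Digit sequence: (1, 0, 0, 1, 1, 0, 1, 0, 0, 1, 0, 1).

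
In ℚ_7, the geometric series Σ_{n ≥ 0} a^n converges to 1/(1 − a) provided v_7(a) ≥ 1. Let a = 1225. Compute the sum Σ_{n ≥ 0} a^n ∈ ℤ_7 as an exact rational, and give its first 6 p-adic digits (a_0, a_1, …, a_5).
Σ a^n = 1/(1 − a) = -1/1224;  first 6 digits = (1, 0, 4, 3, 2, 5)

v_7(a) = 2 ≥ 1, so the series converges in ℤ_7 to 1/(1 − a) = 1/(1 − 1225) = -1/1224. Expand this rational in ℤ_7: compute digits iteratively via d_i = x_i mod 7, x_{i+1} = (x_i − d_i)/7. The first 6 digits are (1, 0, 4, 3, 2, 5).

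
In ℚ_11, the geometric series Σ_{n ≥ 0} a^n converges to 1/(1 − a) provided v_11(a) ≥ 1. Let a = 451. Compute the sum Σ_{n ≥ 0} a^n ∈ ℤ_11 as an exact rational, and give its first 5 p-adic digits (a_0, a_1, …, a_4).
Σ a^n = 1/(1 − a) = -1/450;  first 5 digits = (1, 8, 1, 5, 2)

v_11(a) = 1 ≥ 1, so the series converges in ℤ_11 to 1/(1 − a) = 1/(1 − 451) = -1/450. Expand this rational in ℤ_11: compute digits iteratively via d_i = x_i mod 11, x_{i+1} = (x_i − d_i)/11. The first 5 digits are (1, 8, 1, 5, 2).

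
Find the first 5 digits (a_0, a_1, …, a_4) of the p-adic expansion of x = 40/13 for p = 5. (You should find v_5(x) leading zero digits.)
(a_0, …, a_4) = (0, 1, 3, 4, 1)

v_5(40/13) = 1, so a_0 = ... = a_0 = 0. Factor out: x = 5^1 · u with u = 8/13 a unit in ℤ_5. Expand u iteratively via a_{v+i} = u_i mod 5, u_{i+1} = (u_i − a_{v+i})/5:
  u_0 = 8/13;  a_1 = 1;  u_1 = (u_0 − 1)/5 = -1/13
  u_1 = -1/13;  a_2 = 3;  u_2 = (u_1 − 3)/5 = -8/13
  u_2 = -8/13;  a_3 = 4;  u_3 = (u_2 − 4)/5 = -12/13
  u_3 = -12/13;  a_4 = 1;  u_4 = (u_3 − 1)/5 = -5/13
Digits: (0, 1, 3, 4, 1).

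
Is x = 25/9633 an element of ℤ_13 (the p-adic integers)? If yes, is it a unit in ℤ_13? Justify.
x ∉ ℤ_13 (v_13(x) = -2 < 0)

ℤ_13 = {x ∈ ℚ_13 : v_13(x) ≥ 0} and ℤ_13^× = {x ∈ ℤ_13 : v_13(x) = 0}. Here v_13(25/9633) = v_13(num) − v_13(den) = -2; compare against these criteria.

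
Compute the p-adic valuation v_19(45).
v_19(45) = 0

v_19(n) is the largest exponent k such that 19^k divides n. Factor out: 45 = 19^0 · 45. (Sign doesn't affect v_p.) So v_19(45) = 0.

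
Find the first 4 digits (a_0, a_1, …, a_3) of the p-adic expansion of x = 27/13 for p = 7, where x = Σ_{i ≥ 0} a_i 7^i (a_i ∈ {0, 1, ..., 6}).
(a_0, …, a_3) = (1, 5, 2, 5)

v_7(27/13) = 0 (numerator and denominator both coprime to 7), so x ∈ ℤ_7^×. Compute digits iteratively via a_i = x_i mod 7, x_{i+1} = (x_i − a_i)/7, with x_0 = x:
  x_0 = 27/13;  a_0 = 1;  x_1 = (x_0 − 1)/7 = 2/13
  x_1 = 2/13;  a_1 = 5;  x_2 = (x_1 − 5)/7 = -9/13
  x_2 = -9/13;  a_2 = 2;  x_3 = (x_2 − 2)/7 = -5/13
  x_3 = -5/13;  a_3 = 5;  x_4 = (x_3 − 5)/7 = -10/13
Digits: (1, 5, 2, 5).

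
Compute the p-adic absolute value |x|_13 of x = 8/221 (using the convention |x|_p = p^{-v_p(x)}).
|8/221|_13 = 13

Step 1 — compute v_13(x) by factoring powers of 13 out of the numerator and denominator: v_13(8/221) = -1. Step 2 — apply |x|_p = p^{-v_p(x)} = 13^{1} = 13.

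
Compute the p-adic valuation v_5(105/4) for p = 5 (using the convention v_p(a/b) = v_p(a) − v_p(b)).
v_5(105/4) = 1

Factor powers of 5 from the numerator and denominator of the reduced fraction: 105 = 5^1 · 21 and 4 = 5^0 · 4. Apply v_p(a/b) = v_p(a) − v_p(b): v_5(105/4) = 1 − 0 = 1.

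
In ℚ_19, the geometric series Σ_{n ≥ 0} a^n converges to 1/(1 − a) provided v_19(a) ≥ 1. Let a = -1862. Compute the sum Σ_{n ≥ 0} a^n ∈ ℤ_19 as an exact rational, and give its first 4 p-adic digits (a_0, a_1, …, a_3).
Σ a^n = 1/(1 − a) = 1/1863;  first 4 digits = (1, 16, 3, 3)

v_19(a) = 1 ≥ 1, so the series converges in ℤ_19 to 1/(1 − a) = 1/(1 − (-1862)) = 1/1863. Expand this rational in ℤ_19: compute digits iteratively via d_i = x_i mod 19, x_{i+1} = (x_i − d_i)/19. The first 4 digits are (1, 16, 3, 3).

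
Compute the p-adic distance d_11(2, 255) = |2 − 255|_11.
d_11(2, 255) = 1/11

Step 1 — x − y = 2 − 255 = -253. Step 2 — v_11(-253) = 1 (factor: -253 = −(11^1 · 23); the sign does not affect v_p). Step 3 — |x − y|_11 = 11^{-1} = 1/11.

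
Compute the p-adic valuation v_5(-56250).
v_5(-56250) = 5

v_5(n) is the largest exponent k such that 5^k divides n. Factor out: -56250 = -5^5 · 18. (Sign doesn't affect v_p.) So v_5(-56250) = 5.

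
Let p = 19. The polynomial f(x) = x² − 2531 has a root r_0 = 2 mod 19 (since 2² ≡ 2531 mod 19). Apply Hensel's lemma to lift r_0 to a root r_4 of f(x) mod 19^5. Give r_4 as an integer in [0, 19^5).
r_4 = 945461 (mod 2476099)

Hensel's recurrence: r_{i+1} = r_i − f(r_i)·(f′(r_i))^{-1} mod 19^{i+2}, with f′(x) = 2x. Iterate:
  r_0 = 2 (mod 19)
  r_1 = 2 (mod 361)
  r_2 = 5778 (mod 6859)
  r_3 = 33214 (mod 130321)
  r_4 = 945461 (mod 2476099)
Final: r_4 = 945461, and one checks f(r_4) ≡ 0 mod 19^5.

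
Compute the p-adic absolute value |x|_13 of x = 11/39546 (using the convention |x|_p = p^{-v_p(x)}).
|11/39546|_13 = 2197

Step 1 — compute v_13(x) by factoring powers of 13 out of the numerator and denominator: v_13(11/39546) = -3. Step 2 — apply |x|_p = p^{-v_p(x)} = 13^{3} = 2197.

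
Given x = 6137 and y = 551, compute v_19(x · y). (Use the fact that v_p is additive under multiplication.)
v_19(3381487) = 3

v_p(x) = 2 (factor: 6137 = 19^2 · 17); v_p(y) = 1 (factor: 551 = 19^1 · 29). Additivity: v_p(xy) = v_p(x) + v_p(y) = 2 + 1 = 3. (Direct check: xy = 3381487 = 19^3 · (493).)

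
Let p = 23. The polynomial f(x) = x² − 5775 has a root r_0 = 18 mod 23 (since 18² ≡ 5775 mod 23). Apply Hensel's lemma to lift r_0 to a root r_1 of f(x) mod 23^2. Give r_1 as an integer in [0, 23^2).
r_1 = 478 (mod 529)

Hensel's recurrence: r_{i+1} = r_i − f(r_i)·(f′(r_i))^{-1} mod 23^{i+2}, with f′(x) = 2x. Iterate:
  r_0 = 18 (mod 23)
  r_1 = 478 (mod 529)
Final: r_1 = 478, and one checks f(r_1) ≡ 0 mod 23^2.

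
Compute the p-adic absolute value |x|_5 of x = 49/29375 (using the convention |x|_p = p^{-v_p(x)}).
|49/29375|_5 = 625

Step 1 — compute v_5(x) by factoring powers of 5 out of the numerator and denominator: v_5(49/29375) = -4. Step 2 — apply |x|_p = p^{-v_p(x)} = 5^{4} = 625.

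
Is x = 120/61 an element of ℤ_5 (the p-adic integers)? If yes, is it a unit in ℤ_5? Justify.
x ∈ ℤ_5 but not a unit; v_5(x) = 1 > 0

ℤ_5 = {x ∈ ℚ_5 : v_5(x) ≥ 0} and ℤ_5^× = {x ∈ ℤ_5 : v_5(x) = 0}. Here v_5(120/61) = v_5(num) − v_5(den) = 1; compare against these criteria.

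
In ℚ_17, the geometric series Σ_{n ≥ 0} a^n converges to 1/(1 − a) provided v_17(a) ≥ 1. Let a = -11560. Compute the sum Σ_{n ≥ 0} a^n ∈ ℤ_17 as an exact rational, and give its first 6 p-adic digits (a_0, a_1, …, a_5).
Σ a^n = 1/(1 − a) = 1/11561;  first 6 digits = (1, 0, 11, 14, 1, 9)

v_17(a) = 2 ≥ 1, so the series converges in ℤ_17 to 1/(1 − a) = 1/(1 − (-11560)) = 1/11561. Expand this rational in ℤ_17: compute digits iteratively via d_i = x_i mod 17, x_{i+1} = (x_i − d_i)/17. The first 6 digits are (1, 0, 11, 14, 1, 9).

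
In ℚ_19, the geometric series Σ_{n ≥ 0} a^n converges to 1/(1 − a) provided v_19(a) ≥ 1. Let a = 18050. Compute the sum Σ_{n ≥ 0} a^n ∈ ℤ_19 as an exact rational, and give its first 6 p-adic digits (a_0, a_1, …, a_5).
Σ a^n = 1/(1 − a) = -1/18049;  first 6 digits = (1, 0, 12, 2, 11, 17)

v_19(a) = 2 ≥ 1, so the series converges in ℤ_19 to 1/(1 − a) = 1/(1 − 18050) = -1/18049. Expand this rational in ℤ_19: compute digits iteratively via d_i = x_i mod 19, x_{i+1} = (x_i − d_i)/19. The first 6 digits are (1, 0, 12, 2, 11, 17).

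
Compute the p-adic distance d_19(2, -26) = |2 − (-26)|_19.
d_19(2, -26) = 1

Step 1 — x − y = 2 − (-26) = 28. Step 2 — v_19(28) = 0 (factor: 28 = (19^0 · 28); the sign does not affect v_p). Step 3 — |x − y|_19 = 19^{0} = 1.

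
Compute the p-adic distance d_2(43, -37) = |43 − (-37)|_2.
d_2(43, -37) = 1/16

Step 1 — x − y = 43 − (-37) = 80. Step 2 — v_2(80) = 4 (factor: 80 = (2^4 · 5); the sign does not affect v_p). Step 3 — |x − y|_2 = 2^{-4} = 1/16.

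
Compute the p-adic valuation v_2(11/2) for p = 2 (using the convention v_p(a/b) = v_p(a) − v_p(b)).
v_2(11/2) = -1

Factor powers of 2 from the numerator and denominator of the reduced fraction: 11 = 2^0 · 11 and 2 = 2^1 · 1. Apply v_p(a/b) = v_p(a) − v_p(b): v_2(11/2) = 0 − 1 = -1.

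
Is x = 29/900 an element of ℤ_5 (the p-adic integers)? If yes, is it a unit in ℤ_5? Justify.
x ∉ ℤ_5 (v_5(x) = -2 < 0)

ℤ_5 = {x ∈ ℚ_5 : v_5(x) ≥ 0} and ℤ_5^× = {x ∈ ℤ_5 : v_5(x) = 0}. Here v_5(29/900) = v_5(num) − v_5(den) = -2; compare against these criteria.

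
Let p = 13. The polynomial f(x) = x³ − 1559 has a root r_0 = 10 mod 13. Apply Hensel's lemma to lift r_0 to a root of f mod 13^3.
r_2 = 569 (mod 2197)

Hensel: r_{i+1} = r_i − f(r_i)/f′(r_i) mod 13^{i+2}, where f′(x) = 3x². Iterate:
  r_0 = 10 (mod 13)
  r_1 = 62 (mod 169)
  r_2 = 569 (mod 2197)
Final: r = 569 with f(r) ≡ 0 mod 13^3.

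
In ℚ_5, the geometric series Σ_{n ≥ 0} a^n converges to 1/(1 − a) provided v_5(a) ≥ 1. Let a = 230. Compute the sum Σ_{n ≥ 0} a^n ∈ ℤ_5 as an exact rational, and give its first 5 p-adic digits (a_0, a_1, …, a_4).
Σ a^n = 1/(1 − a) = -1/229;  first 5 digits = (1, 1, 0, 1, 3)

v_5(a) = 1 ≥ 1, so the series converges in ℤ_5 to 1/(1 − a) = 1/(1 − 230) = -1/229. Expand this rational in ℤ_5: compute digits iteratively via d_i = x_i mod 5, x_{i+1} = (x_i − d_i)/5. The first 5 digits are (1, 1, 0, 1, 3).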